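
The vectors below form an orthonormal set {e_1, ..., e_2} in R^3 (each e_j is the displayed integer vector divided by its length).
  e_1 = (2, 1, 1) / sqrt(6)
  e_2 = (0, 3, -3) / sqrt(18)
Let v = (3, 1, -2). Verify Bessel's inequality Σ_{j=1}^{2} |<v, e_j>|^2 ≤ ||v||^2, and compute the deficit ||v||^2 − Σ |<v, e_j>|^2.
Σ |<v, e_j>|^2 = 26/3; ||v||^2 = 14; deficit = 16/3

Write each e_j = u_j / sqrt(<u_j, u_j>) where u_j is the displayed integer vector. Then <v, e_j> = <v, u_j> / sqrt(<u_j, u_j>), so |<v, e_j>|^2 = <v, u_j>^2 / <u_j, u_j>.
Coefficients: <v, e_1> = 5/sqrt(6), <v, e_2> = 9/sqrt(18).
Square and sum: Σ |<v, e_j>|^2 = 26/3.
Compute ||v||^2 = v·v = 14.
Deficit = 14 − 26/3 = 16/3 ≥ 0, confirming Bessel's inequality. (The deficit equals ||v − Σ <v,e_j> e_j||^2, the squared distance from v to span{e_j}.)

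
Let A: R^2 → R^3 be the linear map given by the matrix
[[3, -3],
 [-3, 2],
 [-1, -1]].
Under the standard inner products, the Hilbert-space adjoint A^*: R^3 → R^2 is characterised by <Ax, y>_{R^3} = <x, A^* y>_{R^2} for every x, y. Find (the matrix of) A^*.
A^* = A^T =
[[3, -3, -1],
 [-3, 2, -1]]

For real matrices with standard dot products, the defining identity <Ax, y> = <x, A^* y> gives (Ax)^T y = x^T (A^*) y, i.e. x^T A^T y = x^T (A^*) y. Since this holds for all x, y, we must have A^* = A^T. Therefore
A^* =
[[3, -3, -1],
 [-3, 2, -1]].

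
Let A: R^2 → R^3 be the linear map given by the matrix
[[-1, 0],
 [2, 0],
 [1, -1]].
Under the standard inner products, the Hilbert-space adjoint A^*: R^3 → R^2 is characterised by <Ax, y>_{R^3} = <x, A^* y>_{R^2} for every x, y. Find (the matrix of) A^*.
A^* = A^T =
[[-1, 2, 1],
 [0, 0, -1]]

For real matrices with standard dot products, the defining identity <Ax, y> = <x, A^* y> gives (Ax)^T y = x^T (A^*) y, i.e. x^T A^T y = x^T (A^*) y. Since this holds for all x, y, we must have A^* = A^T. Therefore
A^* =
[[-1, 2, 1],
 [0, 0, -1]].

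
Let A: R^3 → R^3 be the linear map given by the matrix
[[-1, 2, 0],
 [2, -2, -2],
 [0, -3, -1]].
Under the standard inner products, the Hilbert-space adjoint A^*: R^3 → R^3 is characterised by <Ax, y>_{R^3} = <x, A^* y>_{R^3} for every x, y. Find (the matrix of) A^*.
A^* = A^T =
[[-1, 2, 0],
 [2, -2, -3],
 [0, -2, -1]]

For real matrices with standard dot products, the defining identity <Ax, y> = <x, A^* y> gives (Ax)^T y = x^T (A^*) y, i.e. x^T A^T y = x^T (A^*) y. Since this holds for all x, y, we must have A^* = A^T. Therefore
A^* =
[[-1, 2, 0],
 [2, -2, -3],
 [0, -2, -1]].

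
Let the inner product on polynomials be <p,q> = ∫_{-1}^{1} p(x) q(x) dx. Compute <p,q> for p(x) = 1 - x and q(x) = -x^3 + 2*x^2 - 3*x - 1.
<p,q> = 26/15

Expand the product: p(x)·q(x) = x^4 - 3*x^3 + 5*x^2 - 2*x - 1.
∫_{-1}^{1} of each monomial x^k gives [2/(k+1) if k even, 0 if k odd]. Integrating term-by-term (or equivalently evaluating the antiderivative F(x) = x^5/5 - 3*x^4/4 + 5*x^3/3 - x^2 - x at the endpoints):
  F(1) − F(−1) = -53/60 − (-157/60) = 26/15.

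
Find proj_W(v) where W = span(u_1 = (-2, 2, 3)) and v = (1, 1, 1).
proj_W(v) = (-6/17, 6/17, 9/17)

Set up U = [u_1 | ... | u_1] ∈ R^(3×1). The projector onto W = col(U) is P = U (U^T U)^(-1) U^T.
Compute U^T U =
  [17],
and U^T v = (3).
Solve U^T U · c = U^T v for the coefficients: c = (3/17). The projection is proj_W(v) = U c.
Check: (v - proj_W(v)) · u_1 = 0  (should be 0).
Result: proj_W(v) = (-6/17, 6/17, 9/17).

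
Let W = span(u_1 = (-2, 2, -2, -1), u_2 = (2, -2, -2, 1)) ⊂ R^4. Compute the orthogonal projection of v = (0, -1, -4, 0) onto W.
proj_W(v) = (4/9, -4/9, -4, 2/9)

Set up U = [u_1 | ... | u_2] ∈ R^(4×2). The projector onto W = col(U) is P = U (U^T U)^(-1) U^T.
Compute U^T U =
  [13, -5]
  [-5, 13],
and U^T v = (6, 10).
Solve U^T U · c = U^T v for the coefficients: c = (8/9, 10/9). The projection is proj_W(v) = U c.
Check: (v - proj_W(v)) · u_1 = 0  (should be 0).
Check: (v - proj_W(v)) · u_2 = 0  (should be 0).
Result: proj_W(v) = (4/9, -4/9, -4, 2/9).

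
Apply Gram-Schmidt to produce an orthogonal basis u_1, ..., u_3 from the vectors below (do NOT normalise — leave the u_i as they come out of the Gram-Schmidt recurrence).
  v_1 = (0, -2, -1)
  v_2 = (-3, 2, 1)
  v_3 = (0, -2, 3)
Orthogonal basis:
  u_1 = (0, -2, -1)
  u_2 = (-3, 0, 0)
  u_3 = (0, -8/5, 16/5)

Apply the Gram-Schmidt recurrence
  u_1 = v_1
  u_i = v_i − Σ_{j<i} ((v_i · u_j) / (u_j · u_j)) · u_j.

Step by step this gives:
  u_1 = (0, -2, -1)
  u_2 = (-3, 0, 0)
  u_3 = (0, -8/5, 16/5)

Orthogonality check:
  u_2 · u_1 = 0 (should be 0)
  u_3 · u_1 = 0 (should be 0)
  u_3 · u_2 = 0 (should be 0)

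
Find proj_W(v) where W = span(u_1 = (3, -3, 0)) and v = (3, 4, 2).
proj_W(v) = (-1/2, 1/2, 0)

Set up U = [u_1 | ... | u_1] ∈ R^(3×1). The projector onto W = col(U) is P = U (U^T U)^(-1) U^T.
Compute U^T U =
  [18],
and U^T v = (-3).
Solve U^T U · c = U^T v for the coefficients: c = (-1/6). The projection is proj_W(v) = U c.
Check: (v - proj_W(v)) · u_1 = 0  (should be 0).
Result: proj_W(v) = (-1/2, 1/2, 0).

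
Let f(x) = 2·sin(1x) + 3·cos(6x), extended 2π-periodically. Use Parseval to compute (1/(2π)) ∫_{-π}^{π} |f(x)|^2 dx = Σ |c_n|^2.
Σ |c_n|^2 = 13/2

Expand |f|^2 and use orthogonality of {sin(nx), cos(mx)} on [-π, π]:
  ∫_{-π}^{π} sin(nx)^2 dx = π, ∫ cos(mx)^2 dx = π, and cross terms integrate to 0.
So ∫_{-π}^{π} f(x)^2 dx = 2^2 · π + 3^2 · π = (4 + 9)π.
Divide by 2π: (4 + 9)/2 = 13/2.
By Parseval, this equals Σ |c_n|^2.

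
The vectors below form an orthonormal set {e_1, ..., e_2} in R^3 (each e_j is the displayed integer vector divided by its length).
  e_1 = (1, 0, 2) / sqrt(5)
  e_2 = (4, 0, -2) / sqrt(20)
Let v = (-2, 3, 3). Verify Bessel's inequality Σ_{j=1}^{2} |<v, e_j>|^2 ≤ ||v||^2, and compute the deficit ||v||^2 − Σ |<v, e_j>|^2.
Σ |<v, e_j>|^2 = 13; ||v||^2 = 22; deficit = 9

Write each e_j = u_j / sqrt(<u_j, u_j>) where u_j is the displayed integer vector. Then <v, e_j> = <v, u_j> / sqrt(<u_j, u_j>), so |<v, e_j>|^2 = <v, u_j>^2 / <u_j, u_j>.
Coefficients: <v, e_1> = 4/sqrt(5), <v, e_2> = -14/sqrt(20).
Square and sum: Σ |<v, e_j>|^2 = 13.
Compute ||v||^2 = v·v = 22.
Deficit = 22 − 13 = 9 ≥ 0, confirming Bessel's inequality. (The deficit equals ||v − Σ <v,e_j> e_j||^2, the squared distance from v to span{e_j}.)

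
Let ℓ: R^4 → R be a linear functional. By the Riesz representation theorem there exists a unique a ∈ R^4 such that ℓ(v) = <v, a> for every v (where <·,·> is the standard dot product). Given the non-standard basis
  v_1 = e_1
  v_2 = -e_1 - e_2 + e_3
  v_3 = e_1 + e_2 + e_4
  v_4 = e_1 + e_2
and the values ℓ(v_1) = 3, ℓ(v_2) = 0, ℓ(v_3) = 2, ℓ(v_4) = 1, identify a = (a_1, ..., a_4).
a = (3, -2, 1, 1)

Write a = (a_1, ..., a_4) in the standard basis. For each basis vector v_i, ℓ(v_i) = <v_i, a> is a linear equation in the a_j's. Collect the n equations into a matrix system V a = ℓ, where row i of V is v_i (expressed in the standard basis). Since V is invertible (lower-triangular with 1s on the diagonal, up to permutation), solve by back-substitution:
  V =
[[1, 0, 0, 0],
 [-1, -1, 1, 0],
 [1, 1, 0, 1],
 [1, 1, 0, 0]]
  V a = (3, 0, 2, 1)
Solving gives a = (3, -2, 1, 1).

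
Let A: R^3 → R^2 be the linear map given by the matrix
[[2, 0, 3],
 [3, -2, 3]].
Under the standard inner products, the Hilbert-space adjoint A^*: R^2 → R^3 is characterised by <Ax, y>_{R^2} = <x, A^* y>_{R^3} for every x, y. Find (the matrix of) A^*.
A^* = A^T =
[[2, 3],
 [0, -2],
 [3, 3]]

For real matrices with standard dot products, the defining identity <Ax, y> = <x, A^* y> gives (Ax)^T y = x^T (A^*) y, i.e. x^T A^T y = x^T (A^*) y. Since this holds for all x, y, we must have A^* = A^T. Therefore
A^* =
[[2, 3],
 [0, -2],
 [3, 3]].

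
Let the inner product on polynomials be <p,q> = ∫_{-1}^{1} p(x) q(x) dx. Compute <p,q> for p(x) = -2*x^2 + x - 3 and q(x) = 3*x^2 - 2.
<p,q> = 94/15

Expand the product: p(x)·q(x) = -6*x^4 + 3*x^3 - 5*x^2 - 2*x + 6.
∫_{-1}^{1} of each monomial x^k gives [2/(k+1) if k even, 0 if k odd]. Integrating term-by-term (or equivalently evaluating the antiderivative F(x) = -6*x^5/5 + 3*x^4/4 - 5*x^3/3 - x^2 + 6*x at the endpoints):
  F(1) − F(−1) = 173/60 − (-203/60) = 94/15.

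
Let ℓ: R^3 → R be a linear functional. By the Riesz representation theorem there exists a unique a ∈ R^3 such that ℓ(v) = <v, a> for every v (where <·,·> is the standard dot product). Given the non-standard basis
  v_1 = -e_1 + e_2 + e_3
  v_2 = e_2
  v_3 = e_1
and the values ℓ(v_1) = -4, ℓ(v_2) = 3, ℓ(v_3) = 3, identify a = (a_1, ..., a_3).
a = (3, 3, -4)

Write a = (a_1, ..., a_3) in the standard basis. For each basis vector v_i, ℓ(v_i) = <v_i, a> is a linear equation in the a_j's. Collect the n equations into a matrix system V a = ℓ, where row i of V is v_i (expressed in the standard basis). Since V is invertible (lower-triangular with 1s on the diagonal, up to permutation), solve by back-substitution:
  V =
[[-1, 1, 1],
 [0, 1, 0],
 [1, 0, 0]]
  V a = (-4, 3, 3)
Solving gives a = (3, 3, -4).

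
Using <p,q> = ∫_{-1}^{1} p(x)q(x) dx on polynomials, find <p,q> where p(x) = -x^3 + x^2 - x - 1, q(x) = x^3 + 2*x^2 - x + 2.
<p,q> = -296/105

Expand the product: p(x)·q(x) = -x^6 - x^5 + 2*x^4 - 6*x^3 + x^2 - x - 2.
∫_{-1}^{1} of each monomial x^k gives [2/(k+1) if k even, 0 if k odd]. Integrating term-by-term (or equivalently evaluating the antiderivative F(x) = -x^7/7 - x^6/6 + 2*x^5/5 - 3*x^4/2 + x^3/3 - x^2/2 - 2*x at the endpoints):
  F(1) − F(−1) = -751/210 − (-53/70) = -296/105.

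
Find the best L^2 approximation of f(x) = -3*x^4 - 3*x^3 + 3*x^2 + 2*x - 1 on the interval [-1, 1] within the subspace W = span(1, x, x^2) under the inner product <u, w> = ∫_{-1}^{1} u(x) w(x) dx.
g(x) = 3*x^2/7 + x/5 - 26/35

The best approximation g ∈ W is the orthogonal projection of f onto W. Writing g = a_0 + a_1 x + a_2 x^2, the coefficients solve the normal equations G · a = b where
  G_{ij} = <φ_i, φ_j> and b_i = <f, φ_i>, with φ_0 = 1, φ_1 = x, φ_2 = x^2.
G =
  [2, 0, 2/3]
  [0, 2/3, 0]
  [2/3, 0, 2/5],
b = (-6/5, 2/15, -34/105).
Solving gives a_0 = -26/35, a_1 = 1/5, a_2 = 3/7, so
  g(x) = 3*x^2/7 + x/5 - 26/35.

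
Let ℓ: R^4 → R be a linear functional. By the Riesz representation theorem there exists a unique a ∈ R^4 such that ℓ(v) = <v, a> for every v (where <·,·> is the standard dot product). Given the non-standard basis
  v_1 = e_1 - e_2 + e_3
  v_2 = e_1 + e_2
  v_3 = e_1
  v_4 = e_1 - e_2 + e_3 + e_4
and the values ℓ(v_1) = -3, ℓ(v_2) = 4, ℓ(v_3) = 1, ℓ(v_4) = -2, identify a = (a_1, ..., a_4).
a = (1, 3, -1, 1)

Write a = (a_1, ..., a_4) in the standard basis. For each basis vector v_i, ℓ(v_i) = <v_i, a> is a linear equation in the a_j's. Collect the n equations into a matrix system V a = ℓ, where row i of V is v_i (expressed in the standard basis). Since V is invertible (lower-triangular with 1s on the diagonal, up to permutation), solve by back-substitution:
  V =
[[1, -1, 1, 0],
 [1, 1, 0, 0],
 [1, 0, 0, 0],
 [1, -1, 1, 1]]
  V a = (-3, 4, 1, -2)
Solving gives a = (1, 3, -1, 1).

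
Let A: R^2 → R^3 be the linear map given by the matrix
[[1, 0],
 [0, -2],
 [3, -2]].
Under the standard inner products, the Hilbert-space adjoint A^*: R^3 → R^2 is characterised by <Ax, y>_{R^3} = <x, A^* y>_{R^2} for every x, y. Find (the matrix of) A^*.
A^* = A^T =
[[1, 0, 3],
 [0, -2, -2]]

For real matrices with standard dot products, the defining identity <Ax, y> = <x, A^* y> gives (Ax)^T y = x^T (A^*) y, i.e. x^T A^T y = x^T (A^*) y. Since this holds for all x, y, we must have A^* = A^T. Therefore
A^* =
[[1, 0, 3],
 [0, -2, -2]].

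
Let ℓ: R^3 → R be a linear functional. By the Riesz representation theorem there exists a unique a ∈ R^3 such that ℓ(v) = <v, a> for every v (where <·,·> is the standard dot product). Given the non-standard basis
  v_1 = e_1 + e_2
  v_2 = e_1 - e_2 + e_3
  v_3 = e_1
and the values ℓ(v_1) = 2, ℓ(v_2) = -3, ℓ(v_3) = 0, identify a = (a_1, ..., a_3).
a = (0, 2, -1)

Write a = (a_1, ..., a_3) in the standard basis. For each basis vector v_i, ℓ(v_i) = <v_i, a> is a linear equation in the a_j's. Collect the n equations into a matrix system V a = ℓ, where row i of V is v_i (expressed in the standard basis). Since V is invertible (lower-triangular with 1s on the diagonal, up to permutation), solve by back-substitution:
  V =
[[1, 1, 0],
 [1, -1, 1],
 [1, 0, 0]]
  V a = (2, -3, 0)
Solving gives a = (0, 2, -1).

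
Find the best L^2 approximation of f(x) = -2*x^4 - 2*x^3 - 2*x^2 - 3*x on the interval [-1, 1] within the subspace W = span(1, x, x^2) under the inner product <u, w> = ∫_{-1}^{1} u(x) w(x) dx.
g(x) = -26*x^2/7 - 21*x/5 + 6/35

The best approximation g ∈ W is the orthogonal projection of f onto W. Writing g = a_0 + a_1 x + a_2 x^2, the coefficients solve the normal equations G · a = b where
  G_{ij} = <φ_i, φ_j> and b_i = <f, φ_i>, with φ_0 = 1, φ_1 = x, φ_2 = x^2.
G =
  [2, 0, 2/3]
  [0, 2/3, 0]
  [2/3, 0, 2/5],
b = (-32/15, -14/5, -48/35).
Solving gives a_0 = 6/35, a_1 = -21/5, a_2 = -26/7, so
  g(x) = -26*x^2/7 - 21*x/5 + 6/35.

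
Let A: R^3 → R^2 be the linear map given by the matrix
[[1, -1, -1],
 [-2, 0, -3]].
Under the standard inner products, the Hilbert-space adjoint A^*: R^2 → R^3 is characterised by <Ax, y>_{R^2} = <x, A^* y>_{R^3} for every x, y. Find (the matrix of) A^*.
A^* = A^T =
[[1, -2],
 [-1, 0],
 [-1, -3]]

For real matrices with standard dot products, the defining identity <Ax, y> = <x, A^* y> gives (Ax)^T y = x^T (A^*) y, i.e. x^T A^T y = x^T (A^*) y. Since this holds for all x, y, we must have A^* = A^T. Therefore
A^* =
[[1, -2],
 [-1, 0],
 [-1, -3]].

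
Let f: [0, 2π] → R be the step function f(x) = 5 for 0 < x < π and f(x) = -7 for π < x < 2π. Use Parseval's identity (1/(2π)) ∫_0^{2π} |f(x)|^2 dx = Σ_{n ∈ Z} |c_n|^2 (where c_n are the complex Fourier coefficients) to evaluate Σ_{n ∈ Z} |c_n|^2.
Σ |c_n|^2 = 37

Parseval equates the L^2 energy of f (normalised by 1/(2π)) with the ℓ^2 sum of its Fourier coefficients: (1/(2π)) ∫_0^{2π} |f|^2 = Σ |c_n|^2.
Compute the left side: (1/(2π)) [∫_0^π 5^2 dx + ∫_π^{2π} (-7)^2 dx] = (1/(2π)) · (25π + 49π) = (25 + 49)/2 = 37.
So Σ_{n ∈ Z} |c_n|^2 = 37.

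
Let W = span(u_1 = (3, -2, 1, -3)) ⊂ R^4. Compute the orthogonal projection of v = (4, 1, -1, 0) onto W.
proj_W(v) = (27/23, -18/23, 9/23, -27/23)

Set up U = [u_1 | ... | u_1] ∈ R^(4×1). The projector onto W = col(U) is P = U (U^T U)^(-1) U^T.
Compute U^T U =
  [23],
and U^T v = (9).
Solve U^T U · c = U^T v for the coefficients: c = (9/23). The projection is proj_W(v) = U c.
Check: (v - proj_W(v)) · u_1 = 0  (should be 0).
Result: proj_W(v) = (27/23, -18/23, 9/23, -27/23).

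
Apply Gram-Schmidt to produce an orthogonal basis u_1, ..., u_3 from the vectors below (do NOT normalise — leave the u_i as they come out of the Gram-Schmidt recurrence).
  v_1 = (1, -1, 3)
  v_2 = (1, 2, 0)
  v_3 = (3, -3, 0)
Orthogonal basis:
  u_1 = (1, -1, 3)
  u_2 = (12/11, 21/11, 3/11)
  u_3 = (3, -3/2, -3/2)

Apply the Gram-Schmidt recurrence
  u_1 = v_1
  u_i = v_i − Σ_{j<i} ((v_i · u_j) / (u_j · u_j)) · u_j.

Step by step this gives:
  u_1 = (1, -1, 3)
  u_2 = (12/11, 21/11, 3/11)
  u_3 = (3, -3/2, -3/2)

Orthogonality check:
  u_2 · u_1 = 0 (should be 0)
  u_3 · u_1 = 0 (should be 0)
  u_3 · u_2 = 0 (should be 0)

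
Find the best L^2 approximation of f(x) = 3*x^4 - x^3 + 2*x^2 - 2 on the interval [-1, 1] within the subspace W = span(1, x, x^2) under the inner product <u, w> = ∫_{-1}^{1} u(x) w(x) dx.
g(x) = 32*x^2/7 - 3*x/5 - 79/35

The best approximation g ∈ W is the orthogonal projection of f onto W. Writing g = a_0 + a_1 x + a_2 x^2, the coefficients solve the normal equations G · a = b where
  G_{ij} = <φ_i, φ_j> and b_i = <f, φ_i>, with φ_0 = 1, φ_1 = x, φ_2 = x^2.
G =
  [2, 0, 2/3]
  [0, 2/3, 0]
  [2/3, 0, 2/5],
b = (-22/15, -2/5, 34/105).
Solving gives a_0 = -79/35, a_1 = -3/5, a_2 = 32/7, so
  g(x) = 32*x^2/7 - 3*x/5 - 79/35.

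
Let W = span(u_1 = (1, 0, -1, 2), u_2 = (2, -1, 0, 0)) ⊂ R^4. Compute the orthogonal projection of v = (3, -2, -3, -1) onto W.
proj_W(v) = (42/13, -20/13, -2/13, 4/13)

Set up U = [u_1 | ... | u_2] ∈ R^(4×2). The projector onto W = col(U) is P = U (U^T U)^(-1) U^T.
Compute U^T U =
  [6, 2]
  [2, 5],
and U^T v = (4, 8).
Solve U^T U · c = U^T v for the coefficients: c = (2/13, 20/13). The projection is proj_W(v) = U c.
Check: (v - proj_W(v)) · u_1 = 0  (should be 0).
Check: (v - proj_W(v)) · u_2 = 0  (should be 0).
Result: proj_W(v) = (42/13, -20/13, -2/13, 4/13).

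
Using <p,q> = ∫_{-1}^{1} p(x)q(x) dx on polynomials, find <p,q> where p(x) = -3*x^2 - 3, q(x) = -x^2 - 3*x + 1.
<p,q> = -24/5

Expand the product: p(x)·q(x) = 3*x^4 + 9*x^3 + 9*x - 3.
∫_{-1}^{1} of each monomial x^k gives [2/(k+1) if k even, 0 if k odd]. Integrating term-by-term (or equivalently evaluating the antiderivative F(x) = 3*x^5/5 + 9*x^4/4 + 9*x^2/2 - 3*x at the endpoints):
  F(1) − F(−1) = 87/20 − (183/20) = -24/5.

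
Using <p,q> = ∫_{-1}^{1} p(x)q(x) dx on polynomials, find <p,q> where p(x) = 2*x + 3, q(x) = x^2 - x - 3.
<p,q> = -52/3

Expand the product: p(x)·q(x) = 2*x^3 + x^2 - 9*x - 9.
∫_{-1}^{1} of each monomial x^k gives [2/(k+1) if k even, 0 if k odd]. Integrating term-by-term (or equivalently evaluating the antiderivative F(x) = x^4/2 + x^3/3 - 9*x^2/2 - 9*x at the endpoints):
  F(1) − F(−1) = -38/3 − (14/3) = -52/3.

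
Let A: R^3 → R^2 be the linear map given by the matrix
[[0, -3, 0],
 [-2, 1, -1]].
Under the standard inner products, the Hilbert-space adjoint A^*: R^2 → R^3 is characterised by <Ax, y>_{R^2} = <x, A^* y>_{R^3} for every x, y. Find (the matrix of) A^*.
A^* = A^T =
[[0, -2],
 [-3, 1],
 [0, -1]]

For real matrices with standard dot products, the defining identity <Ax, y> = <x, A^* y> gives (Ax)^T y = x^T (A^*) y, i.e. x^T A^T y = x^T (A^*) y. Since this holds for all x, y, we must have A^* = A^T. Therefore
A^* =
[[0, -2],
 [-3, 1],
 [0, -1]].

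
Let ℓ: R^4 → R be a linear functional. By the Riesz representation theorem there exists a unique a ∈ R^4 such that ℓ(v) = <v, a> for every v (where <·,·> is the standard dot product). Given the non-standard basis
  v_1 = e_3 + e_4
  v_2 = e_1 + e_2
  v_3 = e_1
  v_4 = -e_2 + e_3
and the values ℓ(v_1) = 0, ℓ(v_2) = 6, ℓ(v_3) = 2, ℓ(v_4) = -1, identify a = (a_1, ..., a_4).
a = (2, 4, 3, -3)

Write a = (a_1, ..., a_4) in the standard basis. For each basis vector v_i, ℓ(v_i) = <v_i, a> is a linear equation in the a_j's. Collect the n equations into a matrix system V a = ℓ, where row i of V is v_i (expressed in the standard basis). Since V is invertible (lower-triangular with 1s on the diagonal, up to permutation), solve by back-substitution:
  V =
[[0, 0, 1, 1],
 [1, 1, 0, 0],
 [1, 0, 0, 0],
 [0, -1, 1, 0]]
  V a = (0, 6, 2, -1)
Solving gives a = (2, 4, 3, -3).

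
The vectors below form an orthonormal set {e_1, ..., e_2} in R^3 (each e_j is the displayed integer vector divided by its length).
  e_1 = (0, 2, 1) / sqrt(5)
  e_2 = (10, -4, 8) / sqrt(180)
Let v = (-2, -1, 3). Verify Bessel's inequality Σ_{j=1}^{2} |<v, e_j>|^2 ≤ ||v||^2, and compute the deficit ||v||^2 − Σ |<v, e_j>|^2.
Σ |<v, e_j>|^2 = 5/9; ||v||^2 = 14; deficit = 121/9

Write each e_j = u_j / sqrt(<u_j, u_j>) where u_j is the displayed integer vector. Then <v, e_j> = <v, u_j> / sqrt(<u_j, u_j>), so |<v, e_j>|^2 = <v, u_j>^2 / <u_j, u_j>.
Coefficients: <v, e_1> = 1/sqrt(5), <v, e_2> = 8/sqrt(180).
Square and sum: Σ |<v, e_j>|^2 = 5/9.
Compute ||v||^2 = v·v = 14.
Deficit = 14 − 5/9 = 121/9 ≥ 0, confirming Bessel's inequality. (The deficit equals ||v − Σ <v,e_j> e_j||^2, the squared distance from v to span{e_j}.)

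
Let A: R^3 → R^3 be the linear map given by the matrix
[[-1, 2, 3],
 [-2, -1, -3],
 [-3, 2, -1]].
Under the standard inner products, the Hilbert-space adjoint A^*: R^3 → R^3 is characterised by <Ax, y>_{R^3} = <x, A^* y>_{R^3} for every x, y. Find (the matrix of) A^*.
A^* = A^T =
[[-1, -2, -3],
 [2, -1, 2],
 [3, -3, -1]]

For real matrices with standard dot products, the defining identity <Ax, y> = <x, A^* y> gives (Ax)^T y = x^T (A^*) y, i.e. x^T A^T y = x^T (A^*) y. Since this holds for all x, y, we must have A^* = A^T. Therefore
A^* =
[[-1, -2, -3],
 [2, -1, 2],
 [3, -3, -1]].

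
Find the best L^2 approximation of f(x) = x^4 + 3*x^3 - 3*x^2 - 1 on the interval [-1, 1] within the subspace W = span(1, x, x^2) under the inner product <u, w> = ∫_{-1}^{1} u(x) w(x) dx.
g(x) = -15*x^2/7 + 9*x/5 - 38/35

The best approximation g ∈ W is the orthogonal projection of f onto W. Writing g = a_0 + a_1 x + a_2 x^2, the coefficients solve the normal equations G · a = b where
  G_{ij} = <φ_i, φ_j> and b_i = <f, φ_i>, with φ_0 = 1, φ_1 = x, φ_2 = x^2.
G =
  [2, 0, 2/3]
  [0, 2/3, 0]
  [2/3, 0, 2/5],
b = (-18/5, 6/5, -166/105).
Solving gives a_0 = -38/35, a_1 = 9/5, a_2 = -15/7, so
  g(x) = -15*x^2/7 + 9*x/5 - 38/35.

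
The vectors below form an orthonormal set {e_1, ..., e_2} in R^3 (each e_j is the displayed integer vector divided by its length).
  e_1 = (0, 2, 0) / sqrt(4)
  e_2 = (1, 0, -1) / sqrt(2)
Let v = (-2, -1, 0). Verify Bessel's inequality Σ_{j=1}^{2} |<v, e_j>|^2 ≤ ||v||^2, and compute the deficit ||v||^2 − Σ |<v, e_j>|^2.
Σ |<v, e_j>|^2 = 3; ||v||^2 = 5; deficit = 2

Write each e_j = u_j / sqrt(<u_j, u_j>) where u_j is the displayed integer vector. Then <v, e_j> = <v, u_j> / sqrt(<u_j, u_j>), so |<v, e_j>|^2 = <v, u_j>^2 / <u_j, u_j>.
Coefficients: <v, e_1> = -2/sqrt(4), <v, e_2> = -2/sqrt(2).
Square and sum: Σ |<v, e_j>|^2 = 3.
Compute ||v||^2 = v·v = 5.
Deficit = 5 − 3 = 2 ≥ 0, confirming Bessel's inequality. (The deficit equals ||v − Σ <v,e_j> e_j||^2, the squared distance from v to span{e_j}.)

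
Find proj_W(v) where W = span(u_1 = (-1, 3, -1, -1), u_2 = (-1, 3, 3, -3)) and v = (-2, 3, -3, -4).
proj_W(v) = (-88/59, 264/59, -100/59, -82/59)

Set up U = [u_1 | ... | u_2] ∈ R^(4×2). The projector onto W = col(U) is P = U (U^T U)^(-1) U^T.
Compute U^T U =
  [12, 10]
  [10, 28],
and U^T v = (18, 14).
Solve U^T U · c = U^T v for the coefficients: c = (91/59, -3/59). The projection is proj_W(v) = U c.
Check: (v - proj_W(v)) · u_1 = 0  (should be 0).
Check: (v - proj_W(v)) · u_2 = 0  (should be 0).
Result: proj_W(v) = (-88/59, 264/59, -100/59, -82/59).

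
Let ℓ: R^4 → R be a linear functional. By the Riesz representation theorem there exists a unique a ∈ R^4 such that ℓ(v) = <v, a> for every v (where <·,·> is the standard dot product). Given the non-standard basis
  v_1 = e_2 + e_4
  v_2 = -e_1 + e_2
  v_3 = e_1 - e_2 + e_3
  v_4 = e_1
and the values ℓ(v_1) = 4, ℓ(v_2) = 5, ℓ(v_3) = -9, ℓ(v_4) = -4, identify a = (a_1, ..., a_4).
a = (-4, 1, -4, 3)

Write a = (a_1, ..., a_4) in the standard basis. For each basis vector v_i, ℓ(v_i) = <v_i, a> is a linear equation in the a_j's. Collect the n equations into a matrix system V a = ℓ, where row i of V is v_i (expressed in the standard basis). Since V is invertible (lower-triangular with 1s on the diagonal, up to permutation), solve by back-substitution:
  V =
[[0, 1, 0, 1],
 [-1, 1, 0, 0],
 [1, -1, 1, 0],
 [1, 0, 0, 0]]
  V a = (4, 5, -9, -4)
Solving gives a = (-4, 1, -4, 3).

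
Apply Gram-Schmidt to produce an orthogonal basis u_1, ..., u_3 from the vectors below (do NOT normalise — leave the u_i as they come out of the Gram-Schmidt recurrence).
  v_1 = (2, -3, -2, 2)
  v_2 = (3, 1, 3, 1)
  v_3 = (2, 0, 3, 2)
Orthogonal basis:
  u_1 = (2, -3, -2, 2)
  u_2 = (65/21, 6/7, 61/21, 23/21)
  u_3 = (-353/419, -188/419, 294/419, 365/419)

Apply the Gram-Schmidt recurrence
  u_1 = v_1
  u_i = v_i − Σ_{j<i} ((v_i · u_j) / (u_j · u_j)) · u_j.

Step by step this gives:
  u_1 = (2, -3, -2, 2)
  u_2 = (65/21, 6/7, 61/21, 23/21)
  u_3 = (-353/419, -188/419, 294/419, 365/419)

Orthogonality check:
  u_2 · u_1 = 0 (should be 0)
  u_3 · u_1 = 0 (should be 0)
  u_3 · u_2 = 0 (should be 0)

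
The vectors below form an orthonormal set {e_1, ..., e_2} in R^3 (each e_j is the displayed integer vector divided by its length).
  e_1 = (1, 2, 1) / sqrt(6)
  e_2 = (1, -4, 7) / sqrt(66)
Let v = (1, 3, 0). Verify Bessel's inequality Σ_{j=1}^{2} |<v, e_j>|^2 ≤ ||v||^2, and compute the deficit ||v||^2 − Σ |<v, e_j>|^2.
Σ |<v, e_j>|^2 = 10; ||v||^2 = 10; deficit = 0

Write each e_j = u_j / sqrt(<u_j, u_j>) where u_j is the displayed integer vector. Then <v, e_j> = <v, u_j> / sqrt(<u_j, u_j>), so |<v, e_j>|^2 = <v, u_j>^2 / <u_j, u_j>.
Coefficients: <v, e_1> = 7/sqrt(6), <v, e_2> = -11/sqrt(66).
Square and sum: Σ |<v, e_j>|^2 = 10.
Compute ||v||^2 = v·v = 10.
Deficit = 10 − 10 = 0 ≥ 0, confirming Bessel's inequality. (The deficit equals ||v − Σ <v,e_j> e_j||^2, the squared distance from v to span{e_j}.)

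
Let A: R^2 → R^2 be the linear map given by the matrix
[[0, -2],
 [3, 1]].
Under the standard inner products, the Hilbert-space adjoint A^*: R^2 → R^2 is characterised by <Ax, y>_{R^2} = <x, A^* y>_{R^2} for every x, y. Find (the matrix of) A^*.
A^* = A^T =
[[0, 3],
 [-2, 1]]

For real matrices with standard dot products, the defining identity <Ax, y> = <x, A^* y> gives (Ax)^T y = x^T (A^*) y, i.e. x^T A^T y = x^T (A^*) y. Since this holds for all x, y, we must have A^* = A^T. Therefore
A^* =
[[0, 3],
 [-2, 1]].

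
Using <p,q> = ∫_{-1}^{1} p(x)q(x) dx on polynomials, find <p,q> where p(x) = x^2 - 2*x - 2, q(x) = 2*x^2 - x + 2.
<p,q> = -36/5

Expand the product: p(x)·q(x) = 2*x^4 - 5*x^3 - 2*x - 4.
∫_{-1}^{1} of each monomial x^k gives [2/(k+1) if k even, 0 if k odd]. Integrating term-by-term (or equivalently evaluating the antiderivative F(x) = 2*x^5/5 - 5*x^4/4 - x^2 - 4*x at the endpoints):
  F(1) − F(−1) = -117/20 − (27/20) = -36/5.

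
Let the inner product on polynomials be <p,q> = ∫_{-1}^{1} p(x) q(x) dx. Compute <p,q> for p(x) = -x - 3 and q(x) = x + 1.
<p,q> = -20/3

Expand the product: p(x)·q(x) = -x^2 - 4*x - 3.
∫_{-1}^{1} of each monomial x^k gives [2/(k+1) if k even, 0 if k odd]. Integrating term-by-term (or equivalently evaluating the antiderivative F(x) = -x^3/3 - 2*x^2 - 3*x at the endpoints):
  F(1) − F(−1) = -16/3 − (4/3) = -20/3.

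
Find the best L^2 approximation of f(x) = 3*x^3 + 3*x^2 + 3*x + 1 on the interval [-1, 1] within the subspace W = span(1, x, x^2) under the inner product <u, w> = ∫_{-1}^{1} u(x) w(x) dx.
g(x) = 3*x^2 + 24*x/5 + 1

The best approximation g ∈ W is the orthogonal projection of f onto W. Writing g = a_0 + a_1 x + a_2 x^2, the coefficients solve the normal equations G · a = b where
  G_{ij} = <φ_i, φ_j> and b_i = <f, φ_i>, with φ_0 = 1, φ_1 = x, φ_2 = x^2.
G =
  [2, 0, 2/3]
  [0, 2/3, 0]
  [2/3, 0, 2/5],
b = (4, 16/5, 28/15).
Solving gives a_0 = 1, a_1 = 24/5, a_2 = 3, so
  g(x) = 3*x^2 + 24*x/5 + 1.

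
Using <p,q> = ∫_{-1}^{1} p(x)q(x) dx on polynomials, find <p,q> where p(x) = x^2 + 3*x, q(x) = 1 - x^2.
<p,q> = 4/15

Expand the product: p(x)·q(x) = -x^4 - 3*x^3 + x^2 + 3*x.
∫_{-1}^{1} of each monomial x^k gives [2/(k+1) if k even, 0 if k odd]. Integrating term-by-term (or equivalently evaluating the antiderivative F(x) = -x^5/5 - 3*x^4/4 + x^3/3 + 3*x^2/2 at the endpoints):
  F(1) − F(−1) = 53/60 − (37/60) = 4/15.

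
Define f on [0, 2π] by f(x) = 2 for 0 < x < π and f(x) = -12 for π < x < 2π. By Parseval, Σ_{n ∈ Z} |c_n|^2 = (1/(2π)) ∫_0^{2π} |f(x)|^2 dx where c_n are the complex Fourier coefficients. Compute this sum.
Σ |c_n|^2 = 74

Parseval equates the L^2 energy of f (normalised by 1/(2π)) with the ℓ^2 sum of its Fourier coefficients: (1/(2π)) ∫_0^{2π} |f|^2 = Σ |c_n|^2.
Compute the left side: (1/(2π)) [∫_0^π 2^2 dx + ∫_π^{2π} (-12)^2 dx] = (1/(2π)) · (4π + 144π) = (4 + 144)/2 = 74.
So Σ_{n ∈ Z} |c_n|^2 = 74.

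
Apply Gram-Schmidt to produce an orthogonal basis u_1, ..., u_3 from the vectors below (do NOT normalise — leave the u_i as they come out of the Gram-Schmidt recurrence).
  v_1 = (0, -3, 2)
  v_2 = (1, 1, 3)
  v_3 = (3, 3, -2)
Orthogonal basis:
  u_1 = (0, -3, 2)
  u_2 = (1, 22/13, 33/13)
  u_3 = (363/134, -33/67, -99/134)

Apply the Gram-Schmidt recurrence
  u_1 = v_1
  u_i = v_i − Σ_{j<i} ((v_i · u_j) / (u_j · u_j)) · u_j.

Step by step this gives:
  u_1 = (0, -3, 2)
  u_2 = (1, 22/13, 33/13)
  u_3 = (363/134, -33/67, -99/134)

Orthogonality check:
  u_2 · u_1 = 0 (should be 0)
  u_3 · u_1 = 0 (should be 0)
  u_3 · u_2 = 0 (should be 0)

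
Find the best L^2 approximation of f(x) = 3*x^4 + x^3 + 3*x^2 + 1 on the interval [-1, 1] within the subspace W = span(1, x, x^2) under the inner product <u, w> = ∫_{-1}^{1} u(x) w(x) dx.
g(x) = 39*x^2/7 + 3*x/5 + 26/35

The best approximation g ∈ W is the orthogonal projection of f onto W. Writing g = a_0 + a_1 x + a_2 x^2, the coefficients solve the normal equations G · a = b where
  G_{ij} = <φ_i, φ_j> and b_i = <f, φ_i>, with φ_0 = 1, φ_1 = x, φ_2 = x^2.
G =
  [2, 0, 2/3]
  [0, 2/3, 0]
  [2/3, 0, 2/5],
b = (26/5, 2/5, 286/105).
Solving gives a_0 = 26/35, a_1 = 3/5, a_2 = 39/7, so
  g(x) = 39*x^2/7 + 3*x/5 + 26/35.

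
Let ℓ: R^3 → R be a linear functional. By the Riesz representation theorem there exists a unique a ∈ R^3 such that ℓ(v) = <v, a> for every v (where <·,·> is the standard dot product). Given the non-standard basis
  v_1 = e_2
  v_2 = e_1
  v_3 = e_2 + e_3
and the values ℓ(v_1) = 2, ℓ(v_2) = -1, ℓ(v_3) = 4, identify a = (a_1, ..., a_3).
a = (-1, 2, 2)

Write a = (a_1, ..., a_3) in the standard basis. For each basis vector v_i, ℓ(v_i) = <v_i, a> is a linear equation in the a_j's. Collect the n equations into a matrix system V a = ℓ, where row i of V is v_i (expressed in the standard basis). Since V is invertible (lower-triangular with 1s on the diagonal, up to permutation), solve by back-substitution:
  V =
[[0, 1, 0],
 [1, 0, 0],
 [0, 1, 1]]
  V a = (2, -1, 4)
Solving gives a = (-1, 2, 2).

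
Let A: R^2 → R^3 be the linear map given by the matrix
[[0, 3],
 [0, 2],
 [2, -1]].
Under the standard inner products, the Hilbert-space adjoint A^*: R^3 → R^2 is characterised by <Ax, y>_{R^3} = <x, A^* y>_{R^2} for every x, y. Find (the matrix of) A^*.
A^* = A^T =
[[0, 0, 2],
 [3, 2, -1]]

For real matrices with standard dot products, the defining identity <Ax, y> = <x, A^* y> gives (Ax)^T y = x^T (A^*) y, i.e. x^T A^T y = x^T (A^*) y. Since this holds for all x, y, we must have A^* = A^T. Therefore
A^* =
[[0, 0, 2],
 [3, 2, -1]].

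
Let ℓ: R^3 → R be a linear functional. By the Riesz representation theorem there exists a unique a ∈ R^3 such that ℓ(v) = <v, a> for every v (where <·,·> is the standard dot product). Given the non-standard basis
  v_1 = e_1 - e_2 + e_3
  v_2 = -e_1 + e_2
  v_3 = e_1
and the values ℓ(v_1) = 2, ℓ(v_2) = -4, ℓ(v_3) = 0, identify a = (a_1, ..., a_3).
a = (0, -4, -2)

Write a = (a_1, ..., a_3) in the standard basis. For each basis vector v_i, ℓ(v_i) = <v_i, a> is a linear equation in the a_j's. Collect the n equations into a matrix system V a = ℓ, where row i of V is v_i (expressed in the standard basis). Since V is invertible (lower-triangular with 1s on the diagonal, up to permutation), solve by back-substitution:
  V =
[[1, -1, 1],
 [-1, 1, 0],
 [1, 0, 0]]
  V a = (2, -4, 0)
Solving gives a = (0, -4, -2).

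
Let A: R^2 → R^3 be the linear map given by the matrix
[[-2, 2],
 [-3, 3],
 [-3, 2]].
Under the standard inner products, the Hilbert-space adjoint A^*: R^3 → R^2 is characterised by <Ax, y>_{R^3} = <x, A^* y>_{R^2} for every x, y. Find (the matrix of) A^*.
A^* = A^T =
[[-2, -3, -3],
 [2, 3, 2]]

For real matrices with standard dot products, the defining identity <Ax, y> = <x, A^* y> gives (Ax)^T y = x^T (A^*) y, i.e. x^T A^T y = x^T (A^*) y. Since this holds for all x, y, we must have A^* = A^T. Therefore
A^* =
[[-2, -3, -3],
 [2, 3, 2]].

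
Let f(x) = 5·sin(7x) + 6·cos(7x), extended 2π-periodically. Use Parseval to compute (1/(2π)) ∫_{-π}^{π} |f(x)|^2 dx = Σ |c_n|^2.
Σ |c_n|^2 = 61/2

Expand |f|^2 and use orthogonality of {sin(nx), cos(mx)} on [-π, π]:
  ∫_{-π}^{π} sin(nx)^2 dx = π, ∫ cos(mx)^2 dx = π, and cross terms integrate to 0.
So ∫_{-π}^{π} f(x)^2 dx = 5^2 · π + 6^2 · π = (25 + 36)π.
Divide by 2π: (25 + 36)/2 = 61/2.
By Parseval, this equals Σ |c_n|^2.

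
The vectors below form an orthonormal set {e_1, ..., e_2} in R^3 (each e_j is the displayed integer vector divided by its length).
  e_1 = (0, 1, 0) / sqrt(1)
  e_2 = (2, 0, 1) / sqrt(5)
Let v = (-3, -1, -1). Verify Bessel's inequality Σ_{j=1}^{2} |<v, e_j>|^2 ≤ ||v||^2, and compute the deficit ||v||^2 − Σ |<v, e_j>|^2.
Σ |<v, e_j>|^2 = 54/5; ||v||^2 = 11; deficit = 1/5

Write each e_j = u_j / sqrt(<u_j, u_j>) where u_j is the displayed integer vector. Then <v, e_j> = <v, u_j> / sqrt(<u_j, u_j>), so |<v, e_j>|^2 = <v, u_j>^2 / <u_j, u_j>.
Coefficients: <v, e_1> = -1/sqrt(1), <v, e_2> = -7/sqrt(5).
Square and sum: Σ |<v, e_j>|^2 = 54/5.
Compute ||v||^2 = v·v = 11.
Deficit = 11 − 54/5 = 1/5 ≥ 0, confirming Bessel's inequality. (The deficit equals ||v − Σ <v,e_j> e_j||^2, the squared distance from v to span{e_j}.)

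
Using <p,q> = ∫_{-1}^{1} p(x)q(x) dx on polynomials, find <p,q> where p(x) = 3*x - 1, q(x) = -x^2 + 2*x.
<p,q> = 14/3

Expand the product: p(x)·q(x) = -3*x^3 + 7*x^2 - 2*x.
∫_{-1}^{1} of each monomial x^k gives [2/(k+1) if k even, 0 if k odd]. Integrating term-by-term (or equivalently evaluating the antiderivative F(x) = -3*x^4/4 + 7*x^3/3 - x^2 at the endpoints):
  F(1) − F(−1) = 7/12 − (-49/12) = 14/3.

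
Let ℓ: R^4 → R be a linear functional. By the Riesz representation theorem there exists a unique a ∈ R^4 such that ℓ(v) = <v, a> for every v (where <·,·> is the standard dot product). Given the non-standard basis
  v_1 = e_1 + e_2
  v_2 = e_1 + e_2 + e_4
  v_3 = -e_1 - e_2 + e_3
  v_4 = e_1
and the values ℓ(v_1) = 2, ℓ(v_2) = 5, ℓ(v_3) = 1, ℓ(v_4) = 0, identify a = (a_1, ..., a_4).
a = (0, 2, 3, 3)

Write a = (a_1, ..., a_4) in the standard basis. For each basis vector v_i, ℓ(v_i) = <v_i, a> is a linear equation in the a_j's. Collect the n equations into a matrix system V a = ℓ, where row i of V is v_i (expressed in the standard basis). Since V is invertible (lower-triangular with 1s on the diagonal, up to permutation), solve by back-substitution:
  V =
[[1, 1, 0, 0],
 [1, 1, 0, 1],
 [-1, -1, 1, 0],
 [1, 0, 0, 0]]
  V a = (2, 5, 1, 0)
Solving gives a = (0, 2, 3, 3).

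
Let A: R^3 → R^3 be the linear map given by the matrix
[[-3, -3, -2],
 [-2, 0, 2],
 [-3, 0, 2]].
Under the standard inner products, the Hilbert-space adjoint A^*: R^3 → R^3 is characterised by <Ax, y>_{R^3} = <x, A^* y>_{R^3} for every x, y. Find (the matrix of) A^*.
A^* = A^T =
[[-3, -2, -3],
 [-3, 0, 0],
 [-2, 2, 2]]

For real matrices with standard dot products, the defining identity <Ax, y> = <x, A^* y> gives (Ax)^T y = x^T (A^*) y, i.e. x^T A^T y = x^T (A^*) y. Since this holds for all x, y, we must have A^* = A^T. Therefore
A^* =
[[-3, -2, -3],
 [-3, 0, 0],
 [-2, 2, 2]].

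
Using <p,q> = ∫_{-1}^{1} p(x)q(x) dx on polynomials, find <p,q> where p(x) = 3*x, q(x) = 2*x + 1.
<p,q> = 4

Expand the product: p(x)·q(x) = 6*x^2 + 3*x.
∫_{-1}^{1} of each monomial x^k gives [2/(k+1) if k even, 0 if k odd]. Integrating term-by-term (or equivalently evaluating the antiderivative F(x) = 2*x^3 + 3*x^2/2 at the endpoints):
  F(1) − F(−1) = 7/2 − (-1/2) = 4.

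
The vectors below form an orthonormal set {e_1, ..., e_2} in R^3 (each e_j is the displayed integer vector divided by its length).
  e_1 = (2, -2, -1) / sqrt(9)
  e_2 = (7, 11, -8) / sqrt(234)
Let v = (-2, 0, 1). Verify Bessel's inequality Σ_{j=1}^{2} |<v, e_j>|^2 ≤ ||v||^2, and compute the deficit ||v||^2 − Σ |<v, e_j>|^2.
Σ |<v, e_j>|^2 = 63/13; ||v||^2 = 5; deficit = 2/13

Write each e_j = u_j / sqrt(<u_j, u_j>) where u_j is the displayed integer vector. Then <v, e_j> = <v, u_j> / sqrt(<u_j, u_j>), so |<v, e_j>|^2 = <v, u_j>^2 / <u_j, u_j>.
Coefficients: <v, e_1> = -5/sqrt(9), <v, e_2> = -22/sqrt(234).
Square and sum: Σ |<v, e_j>|^2 = 63/13.
Compute ||v||^2 = v·v = 5.
Deficit = 5 − 63/13 = 2/13 ≥ 0, confirming Bessel's inequality. (The deficit equals ||v − Σ <v,e_j> e_j||^2, the squared distance from v to span{e_j}.)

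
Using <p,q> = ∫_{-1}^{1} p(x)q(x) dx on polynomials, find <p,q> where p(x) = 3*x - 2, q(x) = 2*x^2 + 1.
<p,q> = -20/3

Expand the product: p(x)·q(x) = 6*x^3 - 4*x^2 + 3*x - 2.
∫_{-1}^{1} of each monomial x^k gives [2/(k+1) if k even, 0 if k odd]. Integrating term-by-term (or equivalently evaluating the antiderivative F(x) = 3*x^4/2 - 4*x^3/3 + 3*x^2/2 - 2*x at the endpoints):
  F(1) − F(−1) = -1/3 − (19/3) = -20/3.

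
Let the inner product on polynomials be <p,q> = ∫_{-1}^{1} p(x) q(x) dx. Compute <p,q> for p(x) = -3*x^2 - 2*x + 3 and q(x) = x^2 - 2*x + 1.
<p,q> = 112/15

Expand the product: p(x)·q(x) = -3*x^4 + 4*x^3 + 4*x^2 - 8*x + 3.
∫_{-1}^{1} of each monomial x^k gives [2/(k+1) if k even, 0 if k odd]. Integrating term-by-term (or equivalently evaluating the antiderivative F(x) = -3*x^5/5 + x^4 + 4*x^3/3 - 4*x^2 + 3*x at the endpoints):
  F(1) − F(−1) = 11/15 − (-101/15) = 112/15.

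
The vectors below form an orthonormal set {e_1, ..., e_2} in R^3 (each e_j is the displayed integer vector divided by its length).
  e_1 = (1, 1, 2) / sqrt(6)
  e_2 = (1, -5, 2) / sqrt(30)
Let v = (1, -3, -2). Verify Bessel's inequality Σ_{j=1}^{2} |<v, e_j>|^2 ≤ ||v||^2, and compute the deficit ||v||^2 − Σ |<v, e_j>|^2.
Σ |<v, e_j>|^2 = 54/5; ||v||^2 = 14; deficit = 16/5

Write each e_j = u_j / sqrt(<u_j, u_j>) where u_j is the displayed integer vector. Then <v, e_j> = <v, u_j> / sqrt(<u_j, u_j>), so |<v, e_j>|^2 = <v, u_j>^2 / <u_j, u_j>.
Coefficients: <v, e_1> = -6/sqrt(6), <v, e_2> = 12/sqrt(30).
Square and sum: Σ |<v, e_j>|^2 = 54/5.
Compute ||v||^2 = v·v = 14.
Deficit = 14 − 54/5 = 16/5 ≥ 0, confirming Bessel's inequality. (The deficit equals ||v − Σ <v,e_j> e_j||^2, the squared distance from v to span{e_j}.)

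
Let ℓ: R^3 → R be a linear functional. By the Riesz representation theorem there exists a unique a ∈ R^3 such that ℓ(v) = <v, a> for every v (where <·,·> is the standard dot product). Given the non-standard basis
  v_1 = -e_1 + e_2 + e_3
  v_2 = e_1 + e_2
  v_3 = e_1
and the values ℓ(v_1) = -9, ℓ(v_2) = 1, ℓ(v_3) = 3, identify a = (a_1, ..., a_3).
a = (3, -2, -4)

Write a = (a_1, ..., a_3) in the standard basis. For each basis vector v_i, ℓ(v_i) = <v_i, a> is a linear equation in the a_j's. Collect the n equations into a matrix system V a = ℓ, where row i of V is v_i (expressed in the standard basis). Since V is invertible (lower-triangular with 1s on the diagonal, up to permutation), solve by back-substitution:
  V =
[[-1, 1, 1],
 [1, 1, 0],
 [1, 0, 0]]
  V a = (-9, 1, 3)
Solving gives a = (3, -2, -4).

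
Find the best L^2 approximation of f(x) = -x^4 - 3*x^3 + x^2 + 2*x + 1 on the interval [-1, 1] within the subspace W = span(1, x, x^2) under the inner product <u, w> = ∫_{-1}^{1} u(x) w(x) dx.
g(x) = x^2/7 + x/5 + 38/35

The best approximation g ∈ W is the orthogonal projection of f onto W. Writing g = a_0 + a_1 x + a_2 x^2, the coefficients solve the normal equations G · a = b where
  G_{ij} = <φ_i, φ_j> and b_i = <f, φ_i>, with φ_0 = 1, φ_1 = x, φ_2 = x^2.
G =
  [2, 0, 2/3]
  [0, 2/3, 0]
  [2/3, 0, 2/5],
b = (34/15, 2/15, 82/105).
Solving gives a_0 = 38/35, a_1 = 1/5, a_2 = 1/7, so
  g(x) = x^2/7 + x/5 + 38/35.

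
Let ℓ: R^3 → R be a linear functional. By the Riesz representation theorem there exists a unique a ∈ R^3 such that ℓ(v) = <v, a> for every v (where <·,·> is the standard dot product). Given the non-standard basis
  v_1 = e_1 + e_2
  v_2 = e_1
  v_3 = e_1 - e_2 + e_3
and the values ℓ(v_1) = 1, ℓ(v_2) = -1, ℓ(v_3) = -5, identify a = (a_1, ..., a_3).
a = (-1, 2, -2)

Write a = (a_1, ..., a_3) in the standard basis. For each basis vector v_i, ℓ(v_i) = <v_i, a> is a linear equation in the a_j's. Collect the n equations into a matrix system V a = ℓ, where row i of V is v_i (expressed in the standard basis). Since V is invertible (lower-triangular with 1s on the diagonal, up to permutation), solve by back-substitution:
  V =
[[1, 1, 0],
 [1, 0, 0],
 [1, -1, 1]]
  V a = (1, -1, -5)
Solving gives a = (-1, 2, -2).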